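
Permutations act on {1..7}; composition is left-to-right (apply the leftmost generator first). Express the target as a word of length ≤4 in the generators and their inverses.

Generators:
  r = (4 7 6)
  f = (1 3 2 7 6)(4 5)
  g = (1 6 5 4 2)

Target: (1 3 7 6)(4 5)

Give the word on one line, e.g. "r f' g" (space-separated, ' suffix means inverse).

  after f': (1 6 7 2 3)(4 5)
  after g': (2 3)(4 6 7)
  after r: (2 3)
  after f: (1 3 7 6)(4 5)

f' g' r f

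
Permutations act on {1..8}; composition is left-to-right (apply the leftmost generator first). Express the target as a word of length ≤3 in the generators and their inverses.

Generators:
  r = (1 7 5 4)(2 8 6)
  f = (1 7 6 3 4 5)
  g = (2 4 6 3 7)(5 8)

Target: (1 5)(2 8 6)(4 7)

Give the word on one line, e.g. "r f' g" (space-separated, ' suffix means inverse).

r' r'

  after r': (1 4 5 7)(2 6 8)
  after r': (1 5)(2 8 6)(4 7)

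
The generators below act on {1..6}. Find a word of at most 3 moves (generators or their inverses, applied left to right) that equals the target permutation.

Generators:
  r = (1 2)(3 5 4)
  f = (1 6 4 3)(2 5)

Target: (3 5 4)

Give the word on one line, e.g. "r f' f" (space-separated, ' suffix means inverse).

r' r'

  after r': (1 2)(3 4 5)
  after r': (3 5 4)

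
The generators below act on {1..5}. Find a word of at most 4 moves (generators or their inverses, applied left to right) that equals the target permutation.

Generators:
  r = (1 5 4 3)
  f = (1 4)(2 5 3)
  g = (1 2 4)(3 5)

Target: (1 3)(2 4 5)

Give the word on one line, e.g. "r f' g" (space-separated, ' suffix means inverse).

f r' g'

  after f: (1 4)(2 5 3)
  after r': (1 5 4 3 2)
  after g': (1 3)(2 4 5)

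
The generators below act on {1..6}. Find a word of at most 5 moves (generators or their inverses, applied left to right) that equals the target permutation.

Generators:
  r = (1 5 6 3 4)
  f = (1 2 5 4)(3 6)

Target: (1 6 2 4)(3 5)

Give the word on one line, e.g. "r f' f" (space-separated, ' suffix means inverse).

r' r' f' r f

  after r': (1 4 3 6 5)
  after r': (1 3 5 4 6)
  after f': (1 6 4 3 2)
  after r: (1 3 2 5 6)
  after f: (1 6 2 4)(3 5)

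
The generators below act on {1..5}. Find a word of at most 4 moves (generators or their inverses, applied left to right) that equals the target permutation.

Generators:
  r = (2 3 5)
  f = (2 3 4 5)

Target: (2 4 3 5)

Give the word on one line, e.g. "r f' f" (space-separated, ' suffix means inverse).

  after r': (2 5 3)
  after f: (4 5)
  after f: (2 3 4)
  after f: (2 4 3 5)

r' f f f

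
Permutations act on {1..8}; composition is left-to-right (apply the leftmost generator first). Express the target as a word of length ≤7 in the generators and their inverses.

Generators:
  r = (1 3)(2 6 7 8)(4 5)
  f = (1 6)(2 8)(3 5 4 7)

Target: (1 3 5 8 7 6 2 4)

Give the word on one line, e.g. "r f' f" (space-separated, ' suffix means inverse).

r' r' f' f' r

  after r': (1 3)(2 8 7 6)(4 5)
  after r': (2 7)(6 8)
  after f': (1 6 2 4 5 3 7 8)
  after f': (2 5 7)(3 4)(6 8)
  after r: (1 3 5 8 7 6 2 4)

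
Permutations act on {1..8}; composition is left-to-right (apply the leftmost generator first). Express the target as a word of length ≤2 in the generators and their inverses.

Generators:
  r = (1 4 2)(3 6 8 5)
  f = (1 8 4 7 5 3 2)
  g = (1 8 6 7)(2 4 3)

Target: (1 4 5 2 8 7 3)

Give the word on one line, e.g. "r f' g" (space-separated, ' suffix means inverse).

f f

  after f: (1 8 4 7 5 3 2)
  after f: (1 4 5 2 8 7 3)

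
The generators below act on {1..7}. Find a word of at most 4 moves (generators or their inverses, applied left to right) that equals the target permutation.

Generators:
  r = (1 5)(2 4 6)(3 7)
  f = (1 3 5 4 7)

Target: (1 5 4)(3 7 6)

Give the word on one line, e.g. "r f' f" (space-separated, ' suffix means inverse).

  after f: (1 3 5 4 7)
  after r': (1 7 5 2 6 4 3)
  after f: (2 6 7 4 5)
  after r: (1 5 4)(3 7 6)

f r' f r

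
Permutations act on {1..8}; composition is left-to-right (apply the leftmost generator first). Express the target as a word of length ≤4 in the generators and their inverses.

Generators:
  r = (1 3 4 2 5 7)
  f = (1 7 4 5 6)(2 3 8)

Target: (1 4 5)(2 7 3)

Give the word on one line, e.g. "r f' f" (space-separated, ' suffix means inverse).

  after r: (1 3 4 2 5 7)
  after r: (1 4 5)(2 7 3)

r r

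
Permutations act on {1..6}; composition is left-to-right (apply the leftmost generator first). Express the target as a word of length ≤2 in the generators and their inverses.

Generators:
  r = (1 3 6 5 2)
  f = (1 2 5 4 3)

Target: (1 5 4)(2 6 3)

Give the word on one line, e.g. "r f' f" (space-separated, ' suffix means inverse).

  after f: (1 2 5 4 3)
  after r': (1 5 4)(2 6 3)

f r'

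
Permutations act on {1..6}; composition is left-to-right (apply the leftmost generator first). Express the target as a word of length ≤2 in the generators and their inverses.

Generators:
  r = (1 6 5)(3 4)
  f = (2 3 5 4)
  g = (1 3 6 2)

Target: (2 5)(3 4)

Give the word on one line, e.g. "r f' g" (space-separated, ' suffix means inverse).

  after f': (2 4 5 3)
  after f': (2 5)(3 4)

f' f'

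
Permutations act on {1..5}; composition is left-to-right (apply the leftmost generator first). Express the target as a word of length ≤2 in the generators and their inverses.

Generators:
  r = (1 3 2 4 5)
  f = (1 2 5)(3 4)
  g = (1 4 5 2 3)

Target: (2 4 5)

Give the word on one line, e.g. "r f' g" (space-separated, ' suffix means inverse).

  after g': (1 3 2 5 4)
  after r': (2 4 5)

g' r'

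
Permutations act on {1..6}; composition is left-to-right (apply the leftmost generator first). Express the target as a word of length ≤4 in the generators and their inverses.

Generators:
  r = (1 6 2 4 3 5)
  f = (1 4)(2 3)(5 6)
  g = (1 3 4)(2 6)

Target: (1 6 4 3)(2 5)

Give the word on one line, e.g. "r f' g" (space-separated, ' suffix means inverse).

  after r': (1 5 3 4 2 6)
  after f': (1 6 4 3)(2 5)

r' f'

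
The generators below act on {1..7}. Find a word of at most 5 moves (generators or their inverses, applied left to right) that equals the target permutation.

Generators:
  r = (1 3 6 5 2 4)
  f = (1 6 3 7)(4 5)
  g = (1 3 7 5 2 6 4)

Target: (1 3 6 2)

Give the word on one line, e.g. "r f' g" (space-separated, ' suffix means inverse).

  after g: (1 3 7 5 2 6 4)
  after f: (1 7 4 6 5 2 3)
  after r: (1 7)(2 6)(4 5)
  after f': (1 3 6 2)

g f r f'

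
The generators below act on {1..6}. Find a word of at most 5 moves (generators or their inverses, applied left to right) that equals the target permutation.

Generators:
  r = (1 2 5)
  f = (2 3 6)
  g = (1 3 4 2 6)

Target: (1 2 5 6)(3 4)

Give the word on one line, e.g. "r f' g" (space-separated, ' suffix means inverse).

r' r' g f

  after r': (1 5 2)
  after r': (1 2 5)
  after g: (1 6)(2 5 3 4)
  after f: (1 2 5 6)(3 4)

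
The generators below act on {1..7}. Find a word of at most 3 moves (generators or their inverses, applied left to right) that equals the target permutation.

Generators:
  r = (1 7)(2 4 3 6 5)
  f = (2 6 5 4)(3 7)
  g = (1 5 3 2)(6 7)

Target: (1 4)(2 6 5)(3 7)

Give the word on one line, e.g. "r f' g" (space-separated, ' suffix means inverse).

  after g': (1 2 3 5)(6 7)
  after f': (1 4 5)(2 7)(3 6)
  after g': (1 4)(2 6 5)(3 7)

g' f' g'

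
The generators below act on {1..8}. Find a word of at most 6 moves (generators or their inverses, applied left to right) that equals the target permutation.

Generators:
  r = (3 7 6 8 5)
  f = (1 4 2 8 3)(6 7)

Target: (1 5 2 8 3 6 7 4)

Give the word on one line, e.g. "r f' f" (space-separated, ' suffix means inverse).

f r f' f' r'

  after f: (1 4 2 8 3)(6 7)
  after r: (1 4 2 5 3)(7 8)
  after f': (2 5 8 6 7)
  after f': (1 3 8 7 4)(2 5)
  after r': (1 5 2 8 3 6 7 4)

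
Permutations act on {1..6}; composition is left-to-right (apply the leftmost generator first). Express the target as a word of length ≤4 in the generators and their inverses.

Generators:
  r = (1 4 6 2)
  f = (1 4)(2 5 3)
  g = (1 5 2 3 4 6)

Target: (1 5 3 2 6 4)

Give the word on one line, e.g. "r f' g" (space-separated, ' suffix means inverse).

r' f' f'

  after r': (1 2 6 4)
  after f': (1 3 5 2 6)
  after f': (1 5 3 2 6 4)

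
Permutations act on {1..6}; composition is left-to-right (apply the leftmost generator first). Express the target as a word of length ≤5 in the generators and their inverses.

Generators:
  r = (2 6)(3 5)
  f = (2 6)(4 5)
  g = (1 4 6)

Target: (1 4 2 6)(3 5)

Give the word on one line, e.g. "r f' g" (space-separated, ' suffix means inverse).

  after g': (1 6 4)
  after g': (1 4 6)
  after f': (1 5 4 2 6)
  after f': (1 4 6)
  after r': (1 4 2 6)(3 5)

g' g' f' f' r'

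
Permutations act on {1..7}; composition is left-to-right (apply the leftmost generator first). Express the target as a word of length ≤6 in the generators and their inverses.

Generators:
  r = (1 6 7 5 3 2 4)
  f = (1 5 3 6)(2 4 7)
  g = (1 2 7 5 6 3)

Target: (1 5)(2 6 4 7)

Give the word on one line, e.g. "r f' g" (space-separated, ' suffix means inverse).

  after r: (1 6 7 5 3 2 4)
  after g: (1 3 7 6 5)(2 4)
  after r': (1 5 4 3 6 7)
  after g': (1 7 3 5 4 6 2)
  after r: (1 5)(2 6 4 7)

r g r' g' r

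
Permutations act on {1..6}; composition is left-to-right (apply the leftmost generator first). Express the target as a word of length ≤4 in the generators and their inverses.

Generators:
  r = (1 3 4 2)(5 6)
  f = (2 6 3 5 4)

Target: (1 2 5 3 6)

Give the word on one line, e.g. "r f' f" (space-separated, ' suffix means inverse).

f r'

  after f: (2 6 3 5 4)
  after r': (1 2 5 3 6)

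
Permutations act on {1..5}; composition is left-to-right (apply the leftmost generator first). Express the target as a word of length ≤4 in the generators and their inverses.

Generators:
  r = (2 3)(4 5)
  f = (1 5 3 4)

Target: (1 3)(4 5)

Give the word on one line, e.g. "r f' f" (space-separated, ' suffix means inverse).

  after f': (1 4 3 5)
  after f': (1 3)(4 5)

f' f'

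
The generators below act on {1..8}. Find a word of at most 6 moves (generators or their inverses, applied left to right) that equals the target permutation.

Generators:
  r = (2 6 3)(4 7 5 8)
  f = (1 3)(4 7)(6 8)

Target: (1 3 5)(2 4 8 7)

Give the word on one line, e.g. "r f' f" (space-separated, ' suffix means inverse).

r f r f r'

  after r: (2 6 3)(4 7 5 8)
  after f: (1 3 2 8 7 5 6)
  after r: (1 2 4 7 8 5 3 6)
  after f: (1 2 7 6 3 8 5)
  after r': (1 3 5)(2 4 8 7)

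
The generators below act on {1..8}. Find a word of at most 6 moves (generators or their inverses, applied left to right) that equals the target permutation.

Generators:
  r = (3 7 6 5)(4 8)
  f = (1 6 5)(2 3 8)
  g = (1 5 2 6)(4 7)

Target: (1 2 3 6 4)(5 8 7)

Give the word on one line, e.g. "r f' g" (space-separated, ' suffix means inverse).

  after r': (3 5 6 7)(4 8)
  after r': (3 6)(5 7)
  after g': (1 6 3 2 5 4 7)
  after r: (1 5 8 4 6 7)(2 3)
  after g: (1 2 3 6 4)(5 8 7)

r' r' g' r g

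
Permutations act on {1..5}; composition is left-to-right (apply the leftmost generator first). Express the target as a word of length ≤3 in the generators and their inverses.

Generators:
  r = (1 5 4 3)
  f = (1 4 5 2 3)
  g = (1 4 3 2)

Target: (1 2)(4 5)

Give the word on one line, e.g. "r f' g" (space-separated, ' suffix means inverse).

  after r': (1 3 4 5)
  after f': (1 2 5 3)
  after r': (1 2)(4 5)

r' f' r'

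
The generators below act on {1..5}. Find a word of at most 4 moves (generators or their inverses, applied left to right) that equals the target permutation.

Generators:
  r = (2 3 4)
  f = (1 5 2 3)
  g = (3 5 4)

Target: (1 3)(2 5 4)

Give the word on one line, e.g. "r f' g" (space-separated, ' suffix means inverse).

  after g: (3 5 4)
  after f': (1 3)(2 5 4)

g f'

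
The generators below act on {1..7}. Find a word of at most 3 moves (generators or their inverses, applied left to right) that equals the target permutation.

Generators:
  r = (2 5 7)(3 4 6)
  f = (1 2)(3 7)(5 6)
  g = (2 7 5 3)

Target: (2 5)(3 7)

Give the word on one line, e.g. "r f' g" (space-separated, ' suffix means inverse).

  after g': (2 3 5 7)
  after g': (2 5)(3 7)

g' g'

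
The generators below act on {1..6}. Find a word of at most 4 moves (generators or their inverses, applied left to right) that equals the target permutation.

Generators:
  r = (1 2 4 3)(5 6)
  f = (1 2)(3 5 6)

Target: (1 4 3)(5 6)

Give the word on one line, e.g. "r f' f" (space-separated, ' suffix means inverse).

f' f' f' r

  after f': (1 2)(3 6 5)
  after f': (3 5 6)
  after f': (1 2)
  after r: (1 4 3)(5 6)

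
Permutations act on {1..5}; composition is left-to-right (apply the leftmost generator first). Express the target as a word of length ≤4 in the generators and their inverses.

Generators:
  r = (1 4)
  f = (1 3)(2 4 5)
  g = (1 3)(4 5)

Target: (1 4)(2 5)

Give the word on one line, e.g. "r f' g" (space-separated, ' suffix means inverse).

  after g': (1 3)(4 5)
  after f': (2 5)
  after r': (1 4)(2 5)

g' f' r'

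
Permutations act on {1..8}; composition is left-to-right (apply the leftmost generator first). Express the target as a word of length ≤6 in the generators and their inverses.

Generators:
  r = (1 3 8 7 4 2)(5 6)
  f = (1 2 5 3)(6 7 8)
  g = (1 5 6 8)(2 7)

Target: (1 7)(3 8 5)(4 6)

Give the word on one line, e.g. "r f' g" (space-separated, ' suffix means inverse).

f g r' f'

  after f: (1 2 5 3)(6 7 8)
  after g: (1 7)(2 6)(3 5)
  after r': (1 8 3 6 4 7 2 5)
  after f': (1 7)(3 8 5)(4 6)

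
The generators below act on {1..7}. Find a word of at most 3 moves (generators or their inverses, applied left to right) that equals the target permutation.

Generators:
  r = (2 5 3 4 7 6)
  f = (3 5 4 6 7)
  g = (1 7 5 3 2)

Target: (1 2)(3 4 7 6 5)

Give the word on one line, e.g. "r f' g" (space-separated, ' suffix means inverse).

  after r': (2 6 7 4 3 5)
  after f: (2 7 6 3 4 5)
  after g': (1 2)(3 4 7 6 5)

r' f g'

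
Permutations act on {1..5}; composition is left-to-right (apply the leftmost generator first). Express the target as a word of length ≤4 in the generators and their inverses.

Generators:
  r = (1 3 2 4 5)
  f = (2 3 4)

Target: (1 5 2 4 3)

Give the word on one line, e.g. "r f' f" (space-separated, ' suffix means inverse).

r' f' f'

  after r': (1 5 4 2 3)
  after f': (1 5 3)
  after f': (1 5 2 4 3)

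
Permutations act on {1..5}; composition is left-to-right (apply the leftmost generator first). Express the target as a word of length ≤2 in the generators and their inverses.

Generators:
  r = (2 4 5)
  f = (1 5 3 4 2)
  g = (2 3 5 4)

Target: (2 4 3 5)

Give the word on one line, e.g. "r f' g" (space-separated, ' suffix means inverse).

r' g

  after r': (2 5 4)
  after g: (2 4 3 5)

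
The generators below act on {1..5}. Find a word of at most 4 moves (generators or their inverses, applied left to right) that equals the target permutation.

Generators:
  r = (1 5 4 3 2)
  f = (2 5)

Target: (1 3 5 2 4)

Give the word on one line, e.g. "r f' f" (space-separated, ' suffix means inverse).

  after r': (1 2 3 4 5)
  after r': (1 3 5 2 4)

r' r'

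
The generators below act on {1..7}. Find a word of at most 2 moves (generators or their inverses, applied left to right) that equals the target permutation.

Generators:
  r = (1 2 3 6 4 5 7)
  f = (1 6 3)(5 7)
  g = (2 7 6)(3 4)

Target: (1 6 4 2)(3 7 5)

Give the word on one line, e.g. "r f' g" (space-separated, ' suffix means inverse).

  after r': (1 7 5 4 6 3 2)
  after g: (1 6 4 2)(3 7 5)

r' g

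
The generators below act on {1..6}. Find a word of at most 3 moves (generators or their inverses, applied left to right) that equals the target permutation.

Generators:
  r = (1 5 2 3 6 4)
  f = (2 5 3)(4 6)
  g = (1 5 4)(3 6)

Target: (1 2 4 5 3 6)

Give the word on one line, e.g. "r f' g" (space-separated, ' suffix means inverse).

f' g f'

  after f': (2 3 5)(4 6)
  after g: (1 5 2 6)(3 4)
  after f': (1 2 4 5 3 6)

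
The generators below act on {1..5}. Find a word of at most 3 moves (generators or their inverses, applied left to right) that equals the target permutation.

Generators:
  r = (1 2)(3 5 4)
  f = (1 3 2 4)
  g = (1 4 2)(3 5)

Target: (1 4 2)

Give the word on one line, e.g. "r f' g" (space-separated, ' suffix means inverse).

g' g'

  after g': (1 2 4)(3 5)
  after g': (1 4 2)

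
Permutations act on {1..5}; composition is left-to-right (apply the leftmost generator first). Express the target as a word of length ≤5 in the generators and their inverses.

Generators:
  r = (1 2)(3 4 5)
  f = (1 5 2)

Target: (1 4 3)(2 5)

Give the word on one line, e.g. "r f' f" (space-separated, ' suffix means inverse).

  after f: (1 5 2)
  after r': (1 4 3 5)
  after f': (1 4 3)(2 5)

f r' f'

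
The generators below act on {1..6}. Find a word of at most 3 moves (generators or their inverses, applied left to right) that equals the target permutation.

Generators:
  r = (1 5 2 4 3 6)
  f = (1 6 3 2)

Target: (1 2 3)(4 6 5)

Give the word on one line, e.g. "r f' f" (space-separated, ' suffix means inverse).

  after r: (1 5 2 4 3 6)
  after r: (1 2 3)(4 6 5)

r r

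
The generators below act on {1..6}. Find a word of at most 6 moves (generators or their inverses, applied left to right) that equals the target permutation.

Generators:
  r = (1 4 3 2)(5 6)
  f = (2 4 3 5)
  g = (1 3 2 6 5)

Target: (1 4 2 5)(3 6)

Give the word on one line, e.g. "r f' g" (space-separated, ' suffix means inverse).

  after g: (1 3 2 6 5)
  after g: (1 2 5 3 6)
  after r: (2 6 4 3 5)
  after r: (1 4 2 5)(3 6)

g g r r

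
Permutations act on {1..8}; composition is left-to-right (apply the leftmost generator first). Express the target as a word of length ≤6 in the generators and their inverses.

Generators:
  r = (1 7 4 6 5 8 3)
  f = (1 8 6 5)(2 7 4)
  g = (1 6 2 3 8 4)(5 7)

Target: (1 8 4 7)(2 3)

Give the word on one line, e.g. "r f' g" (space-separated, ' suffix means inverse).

g' r r r

  after g': (1 4 8 3 2 6)(5 7)
  after r: (1 6 7 8)(2 5 4 3)
  after r: (1 5 6 4)(2 8 7 3)
  after r: (1 8 4 7)(2 3)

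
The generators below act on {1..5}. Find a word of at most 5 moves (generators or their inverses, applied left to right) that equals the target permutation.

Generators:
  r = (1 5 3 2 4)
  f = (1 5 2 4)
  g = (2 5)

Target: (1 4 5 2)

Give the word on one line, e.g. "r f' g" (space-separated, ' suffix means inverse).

g f' g

  after g: (2 5)
  after f': (1 4 2)
  after g: (1 4 5 2)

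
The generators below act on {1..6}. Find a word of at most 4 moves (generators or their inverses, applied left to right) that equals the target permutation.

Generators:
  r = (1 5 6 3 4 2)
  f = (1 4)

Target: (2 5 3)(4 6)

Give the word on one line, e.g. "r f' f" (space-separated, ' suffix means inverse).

f r r

  after f: (1 4)
  after r: (1 2)(3 4 5 6)
  after r: (2 5 3)(4 6)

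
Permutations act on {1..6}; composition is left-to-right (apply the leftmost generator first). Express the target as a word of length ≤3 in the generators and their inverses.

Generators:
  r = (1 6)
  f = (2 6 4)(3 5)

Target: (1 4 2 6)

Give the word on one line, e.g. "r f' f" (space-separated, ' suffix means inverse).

  after r: (1 6)
  after f': (1 2 4 6)(3 5)
  after f': (1 4 2 6)

r f' f'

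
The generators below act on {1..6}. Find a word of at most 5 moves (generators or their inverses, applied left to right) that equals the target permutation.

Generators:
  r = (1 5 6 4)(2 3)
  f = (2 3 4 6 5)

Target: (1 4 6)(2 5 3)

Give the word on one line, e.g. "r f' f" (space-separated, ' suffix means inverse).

r r f'

  after r: (1 5 6 4)(2 3)
  after r: (1 6)(4 5)
  after f': (1 4 6)(2 5 3)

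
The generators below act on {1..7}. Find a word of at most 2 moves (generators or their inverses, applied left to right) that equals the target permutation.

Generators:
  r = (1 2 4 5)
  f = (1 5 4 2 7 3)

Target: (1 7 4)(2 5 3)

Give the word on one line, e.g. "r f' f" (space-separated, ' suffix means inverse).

  after f': (1 3 7 2 4 5)
  after f': (1 7 4)(2 5 3)

f' f'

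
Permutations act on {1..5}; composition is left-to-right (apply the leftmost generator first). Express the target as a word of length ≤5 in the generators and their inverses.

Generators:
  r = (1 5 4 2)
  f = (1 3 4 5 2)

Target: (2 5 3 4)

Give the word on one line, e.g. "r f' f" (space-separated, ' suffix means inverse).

  after f: (1 3 4 5 2)
  after r': (1 3 5 4)
  after f': (2 5 3 4)

f r' f'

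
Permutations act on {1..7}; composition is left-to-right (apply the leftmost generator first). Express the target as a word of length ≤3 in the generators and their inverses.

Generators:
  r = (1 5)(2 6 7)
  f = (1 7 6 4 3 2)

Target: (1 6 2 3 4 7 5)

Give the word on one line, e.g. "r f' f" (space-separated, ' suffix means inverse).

  after f': (1 2 3 4 6 7)
  after r: (1 6 2 3 4 7 5)

f' r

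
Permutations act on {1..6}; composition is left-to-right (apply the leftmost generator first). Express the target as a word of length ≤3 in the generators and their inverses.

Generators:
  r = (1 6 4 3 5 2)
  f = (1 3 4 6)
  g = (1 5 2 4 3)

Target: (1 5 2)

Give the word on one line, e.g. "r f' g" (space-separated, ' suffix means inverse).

  after f: (1 3 4 6)
  after r: (1 5 2)

f r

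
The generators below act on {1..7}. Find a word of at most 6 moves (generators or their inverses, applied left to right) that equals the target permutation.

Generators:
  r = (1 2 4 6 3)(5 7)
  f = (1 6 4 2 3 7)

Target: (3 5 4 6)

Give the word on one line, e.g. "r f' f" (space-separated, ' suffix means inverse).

  after r: (1 2 4 6 3)(5 7)
  after f': (1 4)(2 6)(3 7 5)
  after r: (1 6 4 2 3 5)
  after r: (1 3 7 5 2)
  after r: (3 5 4 6)

r f' r r r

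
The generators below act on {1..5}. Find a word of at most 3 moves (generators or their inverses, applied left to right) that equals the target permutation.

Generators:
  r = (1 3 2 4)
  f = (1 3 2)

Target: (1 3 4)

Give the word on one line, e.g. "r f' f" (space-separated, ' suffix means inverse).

r r f'

  after r: (1 3 2 4)
  after r: (1 2)(3 4)
  after f': (1 3 4)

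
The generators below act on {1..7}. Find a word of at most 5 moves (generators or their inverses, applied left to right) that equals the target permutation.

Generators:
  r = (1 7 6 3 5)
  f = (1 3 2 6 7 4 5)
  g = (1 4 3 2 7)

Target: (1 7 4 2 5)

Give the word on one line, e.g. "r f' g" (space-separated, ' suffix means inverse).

  after g: (1 4 3 2 7)
  after r': (1 4 6 7 5 3 2)
  after f': (1 7 4 2 5)

g r' f'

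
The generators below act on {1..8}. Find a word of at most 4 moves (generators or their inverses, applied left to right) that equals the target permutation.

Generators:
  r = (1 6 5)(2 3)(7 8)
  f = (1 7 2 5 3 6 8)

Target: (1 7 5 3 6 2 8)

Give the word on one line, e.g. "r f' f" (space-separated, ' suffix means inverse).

  after f': (1 8 6 3 5 2 7)
  after r': (1 7 5 3 6 2 8)

f' r'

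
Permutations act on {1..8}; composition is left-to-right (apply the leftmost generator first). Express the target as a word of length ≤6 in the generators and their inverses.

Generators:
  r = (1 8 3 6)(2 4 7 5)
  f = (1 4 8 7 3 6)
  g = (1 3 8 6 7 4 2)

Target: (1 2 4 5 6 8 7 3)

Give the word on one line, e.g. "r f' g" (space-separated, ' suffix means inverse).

  after f': (1 6 3 7 8 4)
  after g': (1 8 7 3 6)(2 4)
  after r': (4 5 7 8)
  after g': (1 2 4 5 6 8 7 3)

f' g' r' g'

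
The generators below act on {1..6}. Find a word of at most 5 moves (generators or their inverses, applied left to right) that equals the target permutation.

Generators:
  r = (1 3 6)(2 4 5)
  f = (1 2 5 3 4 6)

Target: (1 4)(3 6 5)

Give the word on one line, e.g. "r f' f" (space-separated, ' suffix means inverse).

r r f'

  after r: (1 3 6)(2 4 5)
  after r: (1 6 3)(2 5 4)
  after f': (1 4)(3 6 5)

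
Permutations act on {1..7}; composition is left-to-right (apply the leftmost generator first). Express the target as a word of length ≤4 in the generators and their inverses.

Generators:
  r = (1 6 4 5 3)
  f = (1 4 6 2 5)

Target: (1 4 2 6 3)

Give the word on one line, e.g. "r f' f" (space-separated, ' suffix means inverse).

  after f': (1 5 2 6 4)
  after f': (1 2 4 5 6)
  after f': (1 6 5 4 2)
  after r: (1 4 2 6 3)

f' f' f' r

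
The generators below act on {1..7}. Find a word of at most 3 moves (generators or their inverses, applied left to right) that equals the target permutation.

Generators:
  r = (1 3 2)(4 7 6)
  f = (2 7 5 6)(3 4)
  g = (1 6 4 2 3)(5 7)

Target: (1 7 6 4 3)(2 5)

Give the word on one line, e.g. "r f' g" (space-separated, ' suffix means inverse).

  after g': (1 3 2 4 6)(5 7)
  after r: (1 2 7 5 6 3)
  after f: (1 7 6 4 3)(2 5)

g' r f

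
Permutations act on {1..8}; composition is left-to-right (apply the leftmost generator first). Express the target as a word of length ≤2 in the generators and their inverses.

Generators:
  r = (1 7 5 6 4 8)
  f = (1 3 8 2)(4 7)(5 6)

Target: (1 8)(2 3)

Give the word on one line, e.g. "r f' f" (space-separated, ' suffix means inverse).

  after f: (1 3 8 2)(4 7)(5 6)
  after f: (1 8)(2 3)

f f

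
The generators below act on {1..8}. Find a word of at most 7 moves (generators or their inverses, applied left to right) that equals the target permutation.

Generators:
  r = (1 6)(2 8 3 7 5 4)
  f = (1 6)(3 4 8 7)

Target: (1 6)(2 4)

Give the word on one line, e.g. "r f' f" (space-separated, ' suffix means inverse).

r f r f' r

  after r: (1 6)(2 8 3 7 5 4)
  after f: (2 7 5 8 4)
  after r: (1 6)(2 5 3 7 4 8)
  after f': (2 5 7 3 8)
  after r: (1 6)(2 4)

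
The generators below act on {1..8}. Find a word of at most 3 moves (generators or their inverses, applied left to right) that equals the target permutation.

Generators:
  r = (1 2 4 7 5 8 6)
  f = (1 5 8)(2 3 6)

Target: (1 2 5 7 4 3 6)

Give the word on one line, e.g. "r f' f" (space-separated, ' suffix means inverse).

  after r': (1 6 8 5 7 4 2)
  after f: (1 2 5 7 4 3 6)

r' f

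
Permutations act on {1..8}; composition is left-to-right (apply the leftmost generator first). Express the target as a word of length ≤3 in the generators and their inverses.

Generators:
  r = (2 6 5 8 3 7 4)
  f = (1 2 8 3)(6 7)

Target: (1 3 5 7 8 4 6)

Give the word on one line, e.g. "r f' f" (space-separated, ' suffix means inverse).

  after f': (1 3 8 2)(6 7)
  after r': (1 8 4 7 2)(3 5 6)
  after f: (1 3 5 7 8 4 6)

f' r' f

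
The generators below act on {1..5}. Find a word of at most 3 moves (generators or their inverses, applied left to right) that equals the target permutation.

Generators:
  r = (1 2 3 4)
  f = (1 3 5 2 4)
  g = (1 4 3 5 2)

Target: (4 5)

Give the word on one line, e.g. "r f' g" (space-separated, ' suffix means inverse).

  after g: (1 4 3 5 2)
  after r': (1 3 5)(2 4)
  after f': (4 5)

g r' f'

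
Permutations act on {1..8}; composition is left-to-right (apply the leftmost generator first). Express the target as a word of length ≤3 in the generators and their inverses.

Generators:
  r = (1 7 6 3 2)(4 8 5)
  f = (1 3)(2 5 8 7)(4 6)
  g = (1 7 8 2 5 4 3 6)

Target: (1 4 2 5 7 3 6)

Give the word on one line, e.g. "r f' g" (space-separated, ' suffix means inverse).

g' f'

  after g': (1 6 3 4 5 2 8 7)
  after f': (1 4 2 5 7 3 6)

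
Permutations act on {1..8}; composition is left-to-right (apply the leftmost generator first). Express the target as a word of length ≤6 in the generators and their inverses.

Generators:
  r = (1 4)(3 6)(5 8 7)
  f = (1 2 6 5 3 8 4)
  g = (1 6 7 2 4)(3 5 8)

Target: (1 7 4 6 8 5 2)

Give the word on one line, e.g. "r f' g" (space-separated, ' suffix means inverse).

g r' r' g

  after g: (1 6 7 2 4)(3 5 8)
  after r': (1 3 7 2)(6 8)
  after r': (1 6 5 7 2 4)(3 8)
  after g: (1 7 4 6 8 5 2)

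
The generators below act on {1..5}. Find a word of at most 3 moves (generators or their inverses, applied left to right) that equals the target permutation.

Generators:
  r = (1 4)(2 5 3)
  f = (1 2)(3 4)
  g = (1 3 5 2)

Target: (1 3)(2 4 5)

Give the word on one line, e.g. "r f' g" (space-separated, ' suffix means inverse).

f' r'

  after f': (1 2)(3 4)
  after r': (1 3)(2 4 5)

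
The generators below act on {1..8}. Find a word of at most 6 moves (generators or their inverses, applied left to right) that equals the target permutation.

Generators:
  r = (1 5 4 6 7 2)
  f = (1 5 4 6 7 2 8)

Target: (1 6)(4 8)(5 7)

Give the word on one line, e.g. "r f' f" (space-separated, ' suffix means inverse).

f r' r' r' f'

  after f: (1 5 4 6 7 2 8)
  after r': (2 8)
  after r': (1 2 8 7 6 4 5)
  after r': (1 7 4)(2 8 6 5)
  after f': (1 6)(4 8)(5 7)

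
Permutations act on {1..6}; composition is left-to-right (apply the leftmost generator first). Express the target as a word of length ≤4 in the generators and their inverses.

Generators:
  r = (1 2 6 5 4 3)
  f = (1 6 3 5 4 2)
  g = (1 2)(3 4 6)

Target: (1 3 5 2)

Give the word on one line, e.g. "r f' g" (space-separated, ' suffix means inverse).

r' g' f

  after r': (1 3 4 5 6 2)
  after g': (1 6)(4 5)
  after f: (1 3 5 2)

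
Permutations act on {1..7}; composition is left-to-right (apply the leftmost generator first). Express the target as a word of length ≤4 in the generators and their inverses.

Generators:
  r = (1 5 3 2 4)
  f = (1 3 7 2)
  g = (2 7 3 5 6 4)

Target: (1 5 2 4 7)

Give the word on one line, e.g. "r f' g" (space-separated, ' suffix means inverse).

r f' f'

  after r: (1 5 3 2 4)
  after f': (1 5)(2 4)(3 7)
  after f': (1 5 2 4 7)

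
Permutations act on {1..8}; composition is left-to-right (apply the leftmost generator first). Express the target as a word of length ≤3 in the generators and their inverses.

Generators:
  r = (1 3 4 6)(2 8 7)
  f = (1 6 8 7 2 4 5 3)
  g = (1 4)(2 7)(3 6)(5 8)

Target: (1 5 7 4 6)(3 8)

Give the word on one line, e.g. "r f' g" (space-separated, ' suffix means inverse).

  after g: (1 4)(2 7)(3 6)(5 8)
  after f: (1 5 7 4 6)(3 8)

g f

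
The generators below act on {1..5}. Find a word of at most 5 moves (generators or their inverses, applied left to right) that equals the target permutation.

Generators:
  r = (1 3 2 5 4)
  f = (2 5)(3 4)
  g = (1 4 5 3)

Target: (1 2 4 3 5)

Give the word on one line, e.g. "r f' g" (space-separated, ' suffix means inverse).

  after r': (1 4 5 2 3)
  after r': (1 5 3 4 2)
  after r': (1 2 4 3 5)

r' r' r'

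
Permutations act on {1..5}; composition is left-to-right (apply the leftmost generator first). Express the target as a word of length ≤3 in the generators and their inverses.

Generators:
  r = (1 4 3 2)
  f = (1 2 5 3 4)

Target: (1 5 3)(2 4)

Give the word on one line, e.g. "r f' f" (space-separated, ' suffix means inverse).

  after r': (1 2 3 4)
  after f: (1 5 3)(2 4)

r' f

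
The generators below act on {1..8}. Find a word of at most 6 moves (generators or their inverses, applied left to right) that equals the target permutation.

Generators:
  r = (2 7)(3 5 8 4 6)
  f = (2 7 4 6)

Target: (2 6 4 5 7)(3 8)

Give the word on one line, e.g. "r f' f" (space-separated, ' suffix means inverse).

  after r': (2 7)(3 6 4 8 5)
  after f': (3 4 8 5)(6 7)
  after r': (2 7 4 5 6)(3 8)
  after f: (2 4 5)(3 8)(6 7)
  after f: (2 6 4 5 7)(3 8)

r' f' r' f f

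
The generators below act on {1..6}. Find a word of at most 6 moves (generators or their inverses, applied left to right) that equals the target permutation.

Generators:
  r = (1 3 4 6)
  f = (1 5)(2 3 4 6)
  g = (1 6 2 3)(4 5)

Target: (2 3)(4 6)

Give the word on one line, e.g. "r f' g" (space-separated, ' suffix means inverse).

r g f' r' f

  after r: (1 3 4 6)
  after g: (2 3 5 4)
  after f': (1 5 3)(4 6)
  after r': (1 5)(3 6)
  after f: (2 3)(4 6)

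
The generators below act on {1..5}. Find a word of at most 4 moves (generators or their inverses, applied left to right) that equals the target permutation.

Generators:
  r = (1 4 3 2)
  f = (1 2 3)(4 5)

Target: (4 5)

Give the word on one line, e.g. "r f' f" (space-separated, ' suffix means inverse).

f' f' f'

  after f': (1 3 2)(4 5)
  after f': (1 2 3)
  after f': (4 5)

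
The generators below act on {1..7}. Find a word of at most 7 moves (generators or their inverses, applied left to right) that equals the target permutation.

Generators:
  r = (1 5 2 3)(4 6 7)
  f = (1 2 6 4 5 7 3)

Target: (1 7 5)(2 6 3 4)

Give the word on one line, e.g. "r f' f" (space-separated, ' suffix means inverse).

  after f': (1 3 7 5 4 6 2)
  after f': (1 7 4 2 3 5 6)
  after r: (1 4 3 2)(5 7 6)
  after f: (1 5 3 6 7 4)
  after f: (1 7 5)(2 6 3 4)

f' f' r f f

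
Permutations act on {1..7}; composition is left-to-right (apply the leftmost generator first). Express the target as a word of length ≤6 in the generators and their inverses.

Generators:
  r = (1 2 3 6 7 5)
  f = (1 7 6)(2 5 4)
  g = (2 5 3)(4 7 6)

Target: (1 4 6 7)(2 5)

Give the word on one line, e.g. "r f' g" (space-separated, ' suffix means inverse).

f' r' g' r' g'

  after f': (1 6 7)(2 4 5)
  after r': (1 3 2 4 7 5)
  after g': (1 5)(2 6 7)
  after r': (1 7)(2 3)
  after g': (1 4 6 7)(2 5)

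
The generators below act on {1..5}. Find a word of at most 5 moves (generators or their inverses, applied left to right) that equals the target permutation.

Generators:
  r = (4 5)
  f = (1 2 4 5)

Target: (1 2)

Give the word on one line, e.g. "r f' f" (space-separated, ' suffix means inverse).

f r' f' r' f

  after f: (1 2 4 5)
  after r': (1 2 5)
  after f': (2 4)
  after r': (2 5 4)
  after f: (1 2)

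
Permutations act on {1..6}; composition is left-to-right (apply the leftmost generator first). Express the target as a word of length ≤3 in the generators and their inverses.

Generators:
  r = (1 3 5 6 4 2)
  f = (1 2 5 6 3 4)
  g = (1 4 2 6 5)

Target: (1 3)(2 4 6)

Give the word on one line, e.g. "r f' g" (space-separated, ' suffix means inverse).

  after r: (1 3 5 6 4 2)
  after g: (1 3)(2 4 6)

r g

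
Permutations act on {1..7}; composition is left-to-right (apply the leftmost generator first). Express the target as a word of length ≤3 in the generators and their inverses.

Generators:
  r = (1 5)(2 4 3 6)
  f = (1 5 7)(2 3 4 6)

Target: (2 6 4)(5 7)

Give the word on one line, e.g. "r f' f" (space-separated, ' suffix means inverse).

  after f: (1 5 7)(2 3 4 6)
  after r: (2 6 4)(5 7)

f r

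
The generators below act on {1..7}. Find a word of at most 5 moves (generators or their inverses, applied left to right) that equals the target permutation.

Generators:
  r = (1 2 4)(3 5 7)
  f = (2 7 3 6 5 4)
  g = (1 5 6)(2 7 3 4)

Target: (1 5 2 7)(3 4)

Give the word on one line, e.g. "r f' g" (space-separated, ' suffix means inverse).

  after g': (1 6 5)(2 4 3 7)
  after f': (1 3 2 5)(4 7)
  after r: (1 5 2 7)(3 4)

g' f' r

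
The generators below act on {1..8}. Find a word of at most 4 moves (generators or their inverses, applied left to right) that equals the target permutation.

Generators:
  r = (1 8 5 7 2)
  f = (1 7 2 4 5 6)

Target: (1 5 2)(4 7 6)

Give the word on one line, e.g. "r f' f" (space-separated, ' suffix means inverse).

f' f'

  after f': (1 6 5 4 2 7)
  after f': (1 5 2)(4 7 6)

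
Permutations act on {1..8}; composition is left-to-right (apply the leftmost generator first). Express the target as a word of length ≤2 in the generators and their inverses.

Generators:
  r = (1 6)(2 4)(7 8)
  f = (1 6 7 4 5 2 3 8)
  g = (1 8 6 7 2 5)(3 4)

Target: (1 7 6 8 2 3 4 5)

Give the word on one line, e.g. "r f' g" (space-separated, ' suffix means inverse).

  after r: (1 6)(2 4)(7 8)
  after g: (1 7 6 8 2 3 4 5)

r g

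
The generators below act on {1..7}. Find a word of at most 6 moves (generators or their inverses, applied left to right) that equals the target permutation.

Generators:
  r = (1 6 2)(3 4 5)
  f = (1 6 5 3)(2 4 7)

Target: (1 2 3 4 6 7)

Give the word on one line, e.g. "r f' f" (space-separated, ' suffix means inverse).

r' f f r' f

  after r': (1 2 6)(3 5 4)
  after f: (1 4)(2 5 7)
  after f: (1 7 4 6 5 2 3)
  after r': (1 7 3 2 5 6 4)
  after f: (1 2 3 4 6 7)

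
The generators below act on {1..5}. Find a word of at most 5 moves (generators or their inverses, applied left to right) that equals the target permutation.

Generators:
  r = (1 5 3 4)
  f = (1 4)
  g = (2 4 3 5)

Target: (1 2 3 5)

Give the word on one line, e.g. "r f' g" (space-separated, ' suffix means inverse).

r g f f r'

  after r: (1 5 3 4)
  after g: (1 2 4)
  after f: (1 2)
  after f: (1 2 4)
  after r': (1 2 3 5)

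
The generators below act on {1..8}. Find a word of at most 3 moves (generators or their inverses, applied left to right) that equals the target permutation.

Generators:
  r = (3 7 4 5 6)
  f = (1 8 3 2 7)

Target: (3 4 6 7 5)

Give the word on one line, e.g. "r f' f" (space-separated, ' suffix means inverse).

  after r: (3 7 4 5 6)
  after r: (3 4 6 7 5)

r r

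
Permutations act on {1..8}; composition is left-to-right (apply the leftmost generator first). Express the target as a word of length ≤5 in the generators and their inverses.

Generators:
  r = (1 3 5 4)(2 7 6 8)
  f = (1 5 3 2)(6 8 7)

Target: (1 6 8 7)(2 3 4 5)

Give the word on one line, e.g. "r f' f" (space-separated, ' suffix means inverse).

f' r f

  after f': (1 2 3 5)(6 7 8)
  after r: (1 7 2 5 3 4)
  after f: (1 6 8 7)(2 3 4 5)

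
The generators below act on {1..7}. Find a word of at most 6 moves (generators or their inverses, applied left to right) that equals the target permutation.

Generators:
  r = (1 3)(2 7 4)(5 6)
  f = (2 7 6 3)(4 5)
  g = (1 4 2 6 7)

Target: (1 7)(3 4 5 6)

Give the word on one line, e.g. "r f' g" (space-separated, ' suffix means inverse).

  after g': (1 7 6 2 4)
  after g': (1 6 4 7 2)
  after f': (1 7 3 6 5 4 2)
  after r': (1 2 3 5 7)
  after f: (1 7)(3 4 5 6)

g' g' f' r' f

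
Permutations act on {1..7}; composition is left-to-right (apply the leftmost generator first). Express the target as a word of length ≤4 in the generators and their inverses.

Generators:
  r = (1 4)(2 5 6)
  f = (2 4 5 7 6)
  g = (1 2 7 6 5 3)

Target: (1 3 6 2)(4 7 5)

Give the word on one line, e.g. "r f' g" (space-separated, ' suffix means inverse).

  after g': (1 3 5 6 7 2)
  after f: (1 3 7 4 5 2)
  after f: (1 3 6 2)(4 7 5)

g' f f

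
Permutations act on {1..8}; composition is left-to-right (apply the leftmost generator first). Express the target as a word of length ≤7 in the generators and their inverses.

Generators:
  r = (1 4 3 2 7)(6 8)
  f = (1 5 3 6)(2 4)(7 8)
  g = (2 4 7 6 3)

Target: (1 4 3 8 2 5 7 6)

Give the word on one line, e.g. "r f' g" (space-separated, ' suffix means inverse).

r r f g' g'

  after r: (1 4 3 2 7)(6 8)
  after r: (1 3 7 4 2)
  after f: (1 6)(2 5 3 8 7)
  after g': (1 7 3 8 4 2 5 6)
  after g': (1 4 3 8 2 5 7 6)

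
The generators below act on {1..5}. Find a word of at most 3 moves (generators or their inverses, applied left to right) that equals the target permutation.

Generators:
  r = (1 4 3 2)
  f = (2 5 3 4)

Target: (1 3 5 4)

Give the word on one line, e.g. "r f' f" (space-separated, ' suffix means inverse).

  after f': (2 4 3 5)
  after r: (1 4 2 3 5)
  after r: (1 3 5 4)

f' r r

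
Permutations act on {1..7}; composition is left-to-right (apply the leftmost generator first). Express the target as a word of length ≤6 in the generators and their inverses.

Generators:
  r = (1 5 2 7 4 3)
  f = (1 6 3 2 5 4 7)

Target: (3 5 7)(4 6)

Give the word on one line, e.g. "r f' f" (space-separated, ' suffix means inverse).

  after r: (1 5 2 7 4 3)
  after f': (1 2 4 6)(3 7 5)
  after r': (1 5 4 6 3 2 7)
  after r': (3 5 7)(4 6)

r f' r' r'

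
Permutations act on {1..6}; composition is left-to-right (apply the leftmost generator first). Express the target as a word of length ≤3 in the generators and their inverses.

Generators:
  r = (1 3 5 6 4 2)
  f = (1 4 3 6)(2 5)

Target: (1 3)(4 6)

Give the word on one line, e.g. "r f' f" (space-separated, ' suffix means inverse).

  after f': (1 6 3 4)(2 5)
  after f': (1 3)(4 6)

f' f'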